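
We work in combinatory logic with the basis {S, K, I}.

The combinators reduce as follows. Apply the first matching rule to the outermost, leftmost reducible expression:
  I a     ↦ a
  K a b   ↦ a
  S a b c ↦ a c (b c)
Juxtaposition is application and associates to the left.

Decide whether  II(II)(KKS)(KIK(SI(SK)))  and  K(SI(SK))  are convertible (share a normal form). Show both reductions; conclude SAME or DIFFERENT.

Term A:
  start: II(II)(KKS)(KIK(SI(SK)))
  →1  I(II)(KKS)(KIK(SI(SK)))
  →2  II(KKS)(KIK(SI(SK)))
  →3  I(KKS)(KIK(SI(SK)))
  →4  KKS(KIK(SI(SK)))
  →5  K(KIK(SI(SK)))
  →6  K(I(SI(SK)))
  →7  K(SI(SK))

Term B:
  start: K(SI(SK))

Answer: SAME — A ⇓ K(SI(SK)), B ⇓ K(SI(SK))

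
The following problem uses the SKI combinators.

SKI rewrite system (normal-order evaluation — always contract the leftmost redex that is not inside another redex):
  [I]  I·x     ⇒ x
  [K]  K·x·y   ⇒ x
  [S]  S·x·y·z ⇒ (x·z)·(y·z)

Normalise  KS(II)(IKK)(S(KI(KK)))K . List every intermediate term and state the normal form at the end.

  start: KS(II)(IKK)(S(KI(KK)))K
  step 1: S(IKK)(S(KI(KK)))K
  step 2: IKKK(S(KI(KK))K)
  step 3: KKK(S(KI(KK))K)
  step 4: K(S(KI(KK))K)
  step 5: K(SIK)

Answer: normal form = K(SIK)  (in 5 steps)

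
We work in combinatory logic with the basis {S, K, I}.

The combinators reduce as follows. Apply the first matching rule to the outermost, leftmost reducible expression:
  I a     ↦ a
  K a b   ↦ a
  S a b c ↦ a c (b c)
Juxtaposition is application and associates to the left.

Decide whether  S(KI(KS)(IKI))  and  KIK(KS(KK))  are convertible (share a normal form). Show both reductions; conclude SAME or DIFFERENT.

Answer: DIFFERENT — A ⇓ S(KI), B ⇓ S

Working:
Term A:
  start: S(KI(KS)(IKI))
  →1  S(I(IKI))
  →2  S(IKI)
  →3  S(KI)

Term B:
  start: KIK(KS(KK))
  →1  I(KS(KK))
  →2  KS(KK)
  →3  S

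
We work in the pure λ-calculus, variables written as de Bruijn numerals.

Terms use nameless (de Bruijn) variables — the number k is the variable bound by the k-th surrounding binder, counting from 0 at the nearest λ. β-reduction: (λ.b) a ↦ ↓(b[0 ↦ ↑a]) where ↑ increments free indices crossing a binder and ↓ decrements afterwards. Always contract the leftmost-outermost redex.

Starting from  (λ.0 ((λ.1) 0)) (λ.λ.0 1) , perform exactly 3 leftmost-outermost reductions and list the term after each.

  start: (λ.0 ((λ.1) 0)) (λ.λ.0 1)
  →1  (λ.λ.0 1) ((λ.λ.λ.0 1) (λ.λ.0 1))
  →2  λ.0 ((λ.λ.λ.0 1) (λ.λ.0 1))
  →3  λ.0 (λ.λ.0 1)

Answer: after 3 steps: λ.0 (λ.λ.0 1)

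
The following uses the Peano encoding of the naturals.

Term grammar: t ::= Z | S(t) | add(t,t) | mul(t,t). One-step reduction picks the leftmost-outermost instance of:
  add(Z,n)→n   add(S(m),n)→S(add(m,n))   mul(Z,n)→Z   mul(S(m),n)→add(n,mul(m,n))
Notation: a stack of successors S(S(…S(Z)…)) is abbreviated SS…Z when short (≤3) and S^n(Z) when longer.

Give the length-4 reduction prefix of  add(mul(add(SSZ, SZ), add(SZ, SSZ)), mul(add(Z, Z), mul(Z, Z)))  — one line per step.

Answer: after 4 steps: add(S(add(add(Z, SSZ), mul(add(SZ, SZ), add(SZ, SSZ)))), mul(add(Z, Z), mul(Z, Z)))

Derivation:
  start: add(mul(add(SSZ, SZ), add(SZ, SSZ)), mul(add(Z, Z), mul(Z, Z)))
  step 1: add(mul(S(add(SZ, SZ)), add(SZ, SSZ)), mul(add(Z, Z), mul(Z, Z)))
  step 2: add(add(add(SZ, SSZ), mul(add(SZ, SZ), add(SZ, SSZ))), mul(add(Z, Z), mul(Z, Z)))
  step 3: add(add(S(add(Z, SSZ)), mul(add(SZ, SZ), add(SZ, SSZ))), mul(add(Z, Z), mul(Z, Z)))
  step 4: add(S(add(add(Z, SSZ), mul(add(SZ, SZ), add(SZ, SSZ)))), mul(add(Z, Z), mul(Z, Z)))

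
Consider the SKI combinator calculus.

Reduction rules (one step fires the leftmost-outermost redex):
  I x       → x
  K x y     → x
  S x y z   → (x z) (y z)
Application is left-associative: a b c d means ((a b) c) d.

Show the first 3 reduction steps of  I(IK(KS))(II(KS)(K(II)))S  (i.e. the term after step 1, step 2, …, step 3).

  start: I(IK(KS))(II(KS)(K(II)))S
  step 1: IK(KS)(II(KS)(K(II)))S
  step 2: K(KS)(II(KS)(K(II)))S
  step 3: KSS

Answer: after 3 steps: KSS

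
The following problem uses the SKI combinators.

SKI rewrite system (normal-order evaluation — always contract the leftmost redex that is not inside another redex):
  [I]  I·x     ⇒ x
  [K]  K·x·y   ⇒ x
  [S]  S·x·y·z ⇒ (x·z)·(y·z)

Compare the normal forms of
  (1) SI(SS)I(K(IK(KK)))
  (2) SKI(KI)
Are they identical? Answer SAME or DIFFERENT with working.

Answer: DIFFERENT — A ⇓ S(K(K(KK)))(K(K(KK))), B ⇓ KI

Reduction:
Term A:
  start: SI(SS)I(K(IK(KK)))
  step 1: II(SSI)(K(IK(KK)))
  step 2: I(SSI)(K(IK(KK)))
  step 3: SSI(K(IK(KK)))
  step 4: S(K(IK(KK)))(I(K(IK(KK))))
  step 5: S(K(K(KK)))(I(K(IK(KK))))
  step 6: S(K(K(KK)))(K(IK(KK)))
  step 7: S(K(K(KK)))(K(K(KK)))

Term B:
  start: SKI(KI)
  step 1: K(KI)(I(KI))
  step 2: KI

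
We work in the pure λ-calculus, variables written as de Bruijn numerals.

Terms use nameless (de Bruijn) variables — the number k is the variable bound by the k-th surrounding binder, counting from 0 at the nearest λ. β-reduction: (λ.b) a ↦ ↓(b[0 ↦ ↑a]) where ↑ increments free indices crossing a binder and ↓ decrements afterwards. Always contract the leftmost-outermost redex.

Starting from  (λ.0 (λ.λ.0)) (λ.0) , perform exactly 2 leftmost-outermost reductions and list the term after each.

  start: (λ.0 (λ.λ.0)) (λ.0)
  →1  (λ.0) (λ.λ.0)
  →2  λ.λ.0

Answer: after 2 steps: λ.λ.0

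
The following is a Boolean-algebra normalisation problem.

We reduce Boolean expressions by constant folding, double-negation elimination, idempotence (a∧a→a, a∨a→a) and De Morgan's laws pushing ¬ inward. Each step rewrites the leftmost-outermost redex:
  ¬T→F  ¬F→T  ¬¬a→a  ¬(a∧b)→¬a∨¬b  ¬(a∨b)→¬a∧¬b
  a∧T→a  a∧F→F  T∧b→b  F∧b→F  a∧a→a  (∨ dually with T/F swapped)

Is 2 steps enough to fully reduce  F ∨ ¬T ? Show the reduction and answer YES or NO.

Answer: YES — reaches normal form F in 2 ≤ 2 steps

Working:
  start: F ∨ ¬T
  step 1: ¬T
  step 2: F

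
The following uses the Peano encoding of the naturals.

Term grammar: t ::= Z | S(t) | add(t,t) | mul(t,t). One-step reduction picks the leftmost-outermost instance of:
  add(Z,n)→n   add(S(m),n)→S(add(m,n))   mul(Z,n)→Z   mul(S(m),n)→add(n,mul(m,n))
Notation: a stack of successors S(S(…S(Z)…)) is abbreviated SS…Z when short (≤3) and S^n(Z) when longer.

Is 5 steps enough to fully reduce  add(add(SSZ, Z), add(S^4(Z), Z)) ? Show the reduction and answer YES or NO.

Answer: NO — after 5 steps the term is S(S(add(Z, add(S^4(Z), Z)))), not yet normal

Working:
  start: add(add(SSZ, Z), add(S^4(Z), Z))
  [1] add(S(add(SZ, Z)), add(S^4(Z), Z))
  [2] S(add(add(SZ, Z), add(S^4(Z), Z)))
  [3] S(add(S(add(Z, Z)), add(S^4(Z), Z)))
  [4] S(S(add(add(Z, Z), add(S^4(Z), Z))))
  [5] S(S(add(Z, add(S^4(Z), Z))))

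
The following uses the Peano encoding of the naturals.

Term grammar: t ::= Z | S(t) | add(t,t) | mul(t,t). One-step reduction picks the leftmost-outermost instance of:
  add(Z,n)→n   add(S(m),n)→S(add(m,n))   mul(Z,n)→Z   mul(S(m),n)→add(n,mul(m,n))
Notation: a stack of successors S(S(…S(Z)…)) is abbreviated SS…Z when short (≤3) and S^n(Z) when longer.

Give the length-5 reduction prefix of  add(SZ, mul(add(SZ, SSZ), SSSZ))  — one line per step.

  start: add(SZ, mul(add(SZ, SSZ), SSSZ))
  →1  S(add(Z, mul(add(SZ, SSZ), SSSZ)))
  →2  S(mul(add(SZ, SSZ), SSSZ))
  →3  S(mul(S(add(Z, SSZ)), SSSZ))
  →4  S(add(SSSZ, mul(add(Z, SSZ), SSSZ)))
  →5  S(S(add(SSZ, mul(add(Z, SSZ), SSSZ))))

Answer: after 5 steps: S(S(add(SSZ, mul(add(Z, SSZ), SSSZ))))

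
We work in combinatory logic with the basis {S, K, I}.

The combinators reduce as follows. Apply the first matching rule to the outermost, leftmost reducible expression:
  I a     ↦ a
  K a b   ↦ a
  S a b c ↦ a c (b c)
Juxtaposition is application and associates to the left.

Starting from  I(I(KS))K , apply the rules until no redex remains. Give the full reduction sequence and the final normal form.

Answer: normal form = S  (in 3 steps)

Reduction:
  start: I(I(KS))K
  →1  I(KS)K
  →2  KSK
  →3  S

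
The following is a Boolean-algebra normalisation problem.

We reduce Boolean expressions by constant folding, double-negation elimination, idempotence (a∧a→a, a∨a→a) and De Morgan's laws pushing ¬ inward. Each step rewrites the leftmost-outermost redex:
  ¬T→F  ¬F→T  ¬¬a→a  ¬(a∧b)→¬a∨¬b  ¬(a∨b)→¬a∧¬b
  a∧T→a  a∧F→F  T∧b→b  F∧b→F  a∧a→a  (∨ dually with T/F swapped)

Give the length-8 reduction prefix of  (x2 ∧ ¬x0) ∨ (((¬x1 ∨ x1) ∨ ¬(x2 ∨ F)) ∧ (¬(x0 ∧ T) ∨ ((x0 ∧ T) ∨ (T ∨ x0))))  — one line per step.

  start: (x2 ∧ ¬x0) ∨ (((¬x1 ∨ x1) ∨ ¬(x2 ∨ F)) ∧ (¬(x0 ∧ T) ∨ ((x0 ∧ T) ∨ (T ∨ x0))))
  step 1: (x2 ∧ ¬x0) ∨ (((¬x1 ∨ x1) ∨ (¬x2 ∧ ¬F)) ∧ (¬(x0 ∧ T) ∨ ((x0 ∧ T) ∨ (T ∨ x0))))
  step 2: (x2 ∧ ¬x0) ∨ (((¬x1 ∨ x1) ∨ (¬x2 ∧ T)) ∧ (¬(x0 ∧ T) ∨ ((x0 ∧ T) ∨ (T ∨ x0))))
  step 3: (x2 ∧ ¬x0) ∨ (((¬x1 ∨ x1) ∨ ¬x2) ∧ (¬(x0 ∧ T) ∨ ((x0 ∧ T) ∨ (T ∨ x0))))
  step 4: (x2 ∧ ¬x0) ∨ (((¬x1 ∨ x1) ∨ ¬x2) ∧ ((¬x0 ∨ ¬T) ∨ ((x0 ∧ T) ∨ (T ∨ x0))))
  step 5: (x2 ∧ ¬x0) ∨ (((¬x1 ∨ x1) ∨ ¬x2) ∧ ((¬x0 ∨ F) ∨ ((x0 ∧ T) ∨ (T ∨ x0))))
  step 6: (x2 ∧ ¬x0) ∨ (((¬x1 ∨ x1) ∨ ¬x2) ∧ (¬x0 ∨ ((x0 ∧ T) ∨ (T ∨ x0))))
  step 7: (x2 ∧ ¬x0) ∨ (((¬x1 ∨ x1) ∨ ¬x2) ∧ (¬x0 ∨ (x0 ∨ (T ∨ x0))))
  step 8: (x2 ∧ ¬x0) ∨ (((¬x1 ∨ x1) ∨ ¬x2) ∧ (¬x0 ∨ (x0 ∨ T)))

Answer: after 8 steps: (x2 ∧ ¬x0) ∨ (((¬x1 ∨ x1) ∨ ¬x2) ∧ (¬x0 ∨ (x0 ∨ T)))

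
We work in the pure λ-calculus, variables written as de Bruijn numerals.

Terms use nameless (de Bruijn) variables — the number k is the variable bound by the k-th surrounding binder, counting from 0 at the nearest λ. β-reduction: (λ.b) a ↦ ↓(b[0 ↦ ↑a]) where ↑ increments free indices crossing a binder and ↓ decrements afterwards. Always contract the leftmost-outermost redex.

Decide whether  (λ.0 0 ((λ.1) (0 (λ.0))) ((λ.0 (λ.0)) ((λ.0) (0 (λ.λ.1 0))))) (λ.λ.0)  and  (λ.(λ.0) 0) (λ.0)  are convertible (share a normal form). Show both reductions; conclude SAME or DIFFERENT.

Answer: SAME — A ⇓ λ.0, B ⇓ λ.0

Working:
Term A:
  start: (λ.0 0 ((λ.1) (0 (λ.0))) ((λ.0 (λ.0)) ((λ.0) (0 (λ.λ.1 0))))) (λ.λ.0)
  [1] (λ.λ.0) (λ.λ.0) ((λ.λ.λ.0) ((λ.λ.0) (λ.0))) ((λ.0 (λ.0)) ((λ.0) ((λ.λ.0) (λ.λ.1 0))))
  [2] (λ.0) ((λ.λ.λ.0) ((λ.λ.0) (λ.0))) ((λ.0 (λ.0)) ((λ.0) ((λ.λ.0) (λ.λ.1 0))))
  [3] (λ.λ.λ.0) ((λ.λ.0) (λ.0)) ((λ.0 (λ.0)) ((λ.0) ((λ.λ.0) (λ.λ.1 0))))
  [4] (λ.λ.0) ((λ.0 (λ.0)) ((λ.0) ((λ.λ.0) (λ.λ.1 0))))
  [5] λ.0

Term B:
  start: (λ.(λ.0) 0) (λ.0)
  [1] (λ.0) (λ.0)
  [2] λ.0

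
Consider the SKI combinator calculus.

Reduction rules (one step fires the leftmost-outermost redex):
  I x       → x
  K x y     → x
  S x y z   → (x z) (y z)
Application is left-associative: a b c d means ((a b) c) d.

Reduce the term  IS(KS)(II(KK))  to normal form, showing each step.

  start: IS(KS)(II(KK))
  [1] S(KS)(II(KK))
  [2] S(KS)(I(KK))
  [3] S(KS)(KK)

Answer: normal form = S(KS)(KK)  (in 3 steps)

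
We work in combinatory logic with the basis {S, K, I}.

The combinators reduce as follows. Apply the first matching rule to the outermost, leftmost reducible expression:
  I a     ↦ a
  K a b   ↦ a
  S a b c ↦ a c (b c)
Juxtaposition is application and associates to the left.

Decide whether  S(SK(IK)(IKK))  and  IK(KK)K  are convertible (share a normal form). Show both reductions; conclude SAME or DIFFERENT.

Term A:
  start: S(SK(IK)(IKK))
  [1] S(K(IKK)(IK(IKK)))
  [2] S(IKK)
  [3] S(KK)

Term B:
  start: IK(KK)K
  [1] K(KK)K
  [2] KK

Answer: DIFFERENT — A ⇓ S(KK), B ⇓ KK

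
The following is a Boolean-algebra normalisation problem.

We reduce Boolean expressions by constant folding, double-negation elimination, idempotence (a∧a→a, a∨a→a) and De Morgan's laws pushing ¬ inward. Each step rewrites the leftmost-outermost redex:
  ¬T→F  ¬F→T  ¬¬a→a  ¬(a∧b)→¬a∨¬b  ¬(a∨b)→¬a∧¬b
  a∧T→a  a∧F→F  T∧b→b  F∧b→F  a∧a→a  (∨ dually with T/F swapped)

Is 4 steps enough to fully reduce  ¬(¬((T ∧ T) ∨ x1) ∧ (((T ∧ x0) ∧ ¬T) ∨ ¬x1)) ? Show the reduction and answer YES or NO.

  start: ¬(¬((T ∧ T) ∨ x1) ∧ (((T ∧ x0) ∧ ¬T) ∨ ¬x1))
  [1] ¬¬((T ∧ T) ∨ x1) ∨ ¬(((T ∧ x0) ∧ ¬T) ∨ ¬x1)
  [2] ((T ∧ T) ∨ x1) ∨ ¬(((T ∧ x0) ∧ ¬T) ∨ ¬x1)
  [3] (T ∨ x1) ∨ ¬(((T ∧ x0) ∧ ¬T) ∨ ¬x1)
  [4] T ∨ ¬(((T ∧ x0) ∧ ¬T) ∨ ¬x1)

Answer: NO — after 4 steps the term is T ∨ ¬(((T ∧ x0) ∧ ¬T) ∨ ¬x1), not yet normal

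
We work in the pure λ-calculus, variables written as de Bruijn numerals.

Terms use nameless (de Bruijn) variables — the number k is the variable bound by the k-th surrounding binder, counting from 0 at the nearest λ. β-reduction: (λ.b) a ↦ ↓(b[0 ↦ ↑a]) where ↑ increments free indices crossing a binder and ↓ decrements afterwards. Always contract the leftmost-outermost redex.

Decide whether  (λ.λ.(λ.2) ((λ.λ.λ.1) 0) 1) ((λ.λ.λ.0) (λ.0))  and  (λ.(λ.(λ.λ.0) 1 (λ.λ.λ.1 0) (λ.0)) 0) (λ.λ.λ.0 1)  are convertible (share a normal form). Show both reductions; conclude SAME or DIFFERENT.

Answer: DIFFERENT — A ⇓ λ.λ.0, B ⇓ λ.λ.1 0

Reduction:
Term A:
  start: (λ.λ.(λ.2) ((λ.λ.λ.1) 0) 1) ((λ.λ.λ.0) (λ.0))
  [1] λ.(λ.(λ.λ.λ.0) (λ.0)) ((λ.λ.λ.1) 0) ((λ.λ.λ.0) (λ.0))
  [2] λ.(λ.λ.λ.0) (λ.0) ((λ.λ.λ.0) (λ.0))
  [3] λ.(λ.λ.0) ((λ.λ.λ.0) (λ.0))
  [4] λ.λ.0

Term B:
  start: (λ.(λ.(λ.λ.0) 1 (λ.λ.λ.1 0) (λ.0)) 0) (λ.λ.λ.0 1)
  [1] (λ.(λ.λ.0) (λ.λ.λ.0 1) (λ.λ.λ.1 0) (λ.0)) (λ.λ.λ.0 1)
  [2] (λ.λ.0) (λ.λ.λ.0 1) (λ.λ.λ.1 0) (λ.0)
  [3] (λ.0) (λ.λ.λ.1 0) (λ.0)
  [4] (λ.λ.λ.1 0) (λ.0)
  [5] λ.λ.1 0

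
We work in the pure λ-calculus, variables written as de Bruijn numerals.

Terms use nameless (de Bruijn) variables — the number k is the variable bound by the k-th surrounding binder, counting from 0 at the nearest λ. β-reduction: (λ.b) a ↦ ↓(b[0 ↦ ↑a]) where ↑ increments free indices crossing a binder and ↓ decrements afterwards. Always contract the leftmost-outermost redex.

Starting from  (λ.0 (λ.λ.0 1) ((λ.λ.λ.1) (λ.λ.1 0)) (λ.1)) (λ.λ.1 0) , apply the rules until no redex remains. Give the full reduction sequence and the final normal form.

Answer: normal form = λ.λ.1 0  (in 6 steps)

Reduction:
  start: (λ.0 (λ.λ.0 1) ((λ.λ.λ.1) (λ.λ.1 0)) (λ.1)) (λ.λ.1 0)
  [1] (λ.λ.1 0) (λ.λ.0 1) ((λ.λ.λ.1) (λ.λ.1 0)) (λ.λ.λ.1 0)
  [2] (λ.(λ.λ.0 1) 0) ((λ.λ.λ.1) (λ.λ.1 0)) (λ.λ.λ.1 0)
  [3] (λ.λ.0 1) ((λ.λ.λ.1) (λ.λ.1 0)) (λ.λ.λ.1 0)
  [4] (λ.0 ((λ.λ.λ.1) (λ.λ.1 0))) (λ.λ.λ.1 0)
  [5] (λ.λ.λ.1 0) ((λ.λ.λ.1) (λ.λ.1 0))
  [6] λ.λ.1 0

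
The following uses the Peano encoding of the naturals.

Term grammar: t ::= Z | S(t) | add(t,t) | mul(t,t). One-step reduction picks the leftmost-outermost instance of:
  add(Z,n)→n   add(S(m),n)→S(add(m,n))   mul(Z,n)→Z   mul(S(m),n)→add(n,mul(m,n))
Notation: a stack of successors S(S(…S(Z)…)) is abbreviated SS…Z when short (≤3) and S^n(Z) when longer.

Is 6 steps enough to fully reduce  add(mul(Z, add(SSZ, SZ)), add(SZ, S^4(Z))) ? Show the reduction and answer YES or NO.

  start: add(mul(Z, add(SSZ, SZ)), add(SZ, S^4(Z)))
  →1  add(Z, add(SZ, S^4(Z)))
  →2  add(SZ, S^4(Z))
  →3  S(add(Z, S^4(Z)))
  →4  S^5(Z)

Answer: YES — reaches normal form S^5(Z) in 4 ≤ 6 steps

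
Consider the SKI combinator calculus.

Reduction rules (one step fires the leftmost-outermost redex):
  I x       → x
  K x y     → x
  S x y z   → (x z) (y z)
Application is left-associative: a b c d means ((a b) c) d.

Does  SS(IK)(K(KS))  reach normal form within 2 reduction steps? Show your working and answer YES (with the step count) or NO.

Answer: YES — reaches normal form S(K(KS))(K(K(KS))) in 2 ≤ 2 steps

Derivation:
  start: SS(IK)(K(KS))
  step 1: S(K(KS))(IK(K(KS)))
  step 2: S(K(KS))(K(K(KS)))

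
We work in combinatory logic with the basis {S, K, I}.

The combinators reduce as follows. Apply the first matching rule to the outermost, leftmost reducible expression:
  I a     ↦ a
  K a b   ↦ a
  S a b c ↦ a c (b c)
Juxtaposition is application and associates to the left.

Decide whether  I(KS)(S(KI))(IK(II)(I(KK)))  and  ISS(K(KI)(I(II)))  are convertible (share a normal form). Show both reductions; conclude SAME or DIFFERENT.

Answer: DIFFERENT — A ⇓ SI, B ⇓ SS(KI)

Working:
Term A:
  start: I(KS)(S(KI))(IK(II)(I(KK)))
  step 1: KS(S(KI))(IK(II)(I(KK)))
  step 2: S(IK(II)(I(KK)))
  step 3: S(K(II)(I(KK)))
  step 4: S(II)
  step 5: SI

Term B:
  start: ISS(K(KI)(I(II)))
  step 1: SS(K(KI)(I(II)))
  step 2: SS(KI)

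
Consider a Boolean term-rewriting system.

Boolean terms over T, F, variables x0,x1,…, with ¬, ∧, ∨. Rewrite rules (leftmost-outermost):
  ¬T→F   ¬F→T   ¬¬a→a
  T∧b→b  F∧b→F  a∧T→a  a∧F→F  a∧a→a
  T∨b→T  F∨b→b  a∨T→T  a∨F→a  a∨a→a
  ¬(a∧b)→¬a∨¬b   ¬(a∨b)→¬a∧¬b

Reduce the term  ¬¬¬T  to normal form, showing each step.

  start: ¬¬¬T
  step 1: ¬T
  step 2: F

Answer: normal form = F  (in 2 steps)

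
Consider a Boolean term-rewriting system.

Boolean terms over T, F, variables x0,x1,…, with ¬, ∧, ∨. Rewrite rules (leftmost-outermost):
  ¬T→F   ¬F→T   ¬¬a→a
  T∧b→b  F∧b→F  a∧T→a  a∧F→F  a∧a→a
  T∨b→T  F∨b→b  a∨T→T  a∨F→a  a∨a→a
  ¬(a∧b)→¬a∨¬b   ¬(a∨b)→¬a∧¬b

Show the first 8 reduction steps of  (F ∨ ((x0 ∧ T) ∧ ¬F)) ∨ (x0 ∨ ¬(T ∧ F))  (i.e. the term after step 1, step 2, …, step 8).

  start: (F ∨ ((x0 ∧ T) ∧ ¬F)) ∨ (x0 ∨ ¬(T ∧ F))
  [1] ((x0 ∧ T) ∧ ¬F) ∨ (x0 ∨ ¬(T ∧ F))
  [2] (x0 ∧ ¬F) ∨ (x0 ∨ ¬(T ∧ F))
  [3] (x0 ∧ T) ∨ (x0 ∨ ¬(T ∧ F))
  [4] x0 ∨ (x0 ∨ ¬(T ∧ F))
  [5] x0 ∨ (x0 ∨ (¬T ∨ ¬F))
  [6] x0 ∨ (x0 ∨ (F ∨ ¬F))
  [7] x0 ∨ (x0 ∨ ¬F)
  [8] x0 ∨ (x0 ∨ T)

Answer: after 8 steps: x0 ∨ (x0 ∨ T)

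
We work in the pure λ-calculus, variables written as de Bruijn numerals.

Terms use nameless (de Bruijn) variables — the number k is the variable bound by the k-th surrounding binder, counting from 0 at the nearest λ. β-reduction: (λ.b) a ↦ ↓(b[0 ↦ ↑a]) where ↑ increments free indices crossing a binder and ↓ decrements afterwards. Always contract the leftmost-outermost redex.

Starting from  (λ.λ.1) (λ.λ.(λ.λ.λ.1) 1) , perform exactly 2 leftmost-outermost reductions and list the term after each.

  start: (λ.λ.1) (λ.λ.(λ.λ.λ.1) 1)
  step 1: λ.λ.λ.(λ.λ.λ.1) 1
  step 2: λ.λ.λ.λ.λ.1

Answer: after 2 steps: λ.λ.λ.λ.λ.1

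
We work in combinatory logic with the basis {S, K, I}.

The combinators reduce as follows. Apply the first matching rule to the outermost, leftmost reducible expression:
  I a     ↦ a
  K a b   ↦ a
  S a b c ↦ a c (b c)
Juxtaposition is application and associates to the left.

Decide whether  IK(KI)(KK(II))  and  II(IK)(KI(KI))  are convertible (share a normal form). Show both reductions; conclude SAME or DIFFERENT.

Answer: SAME — A ⇓ KI, B ⇓ KI

Reduction:
Term A:
  start: IK(KI)(KK(II))
  →1  K(KI)(KK(II))
  →2  KI

Term B:
  start: II(IK)(KI(KI))
  →1  I(IK)(KI(KI))
  →2  IK(KI(KI))
  →3  K(KI(KI))
  →4  KI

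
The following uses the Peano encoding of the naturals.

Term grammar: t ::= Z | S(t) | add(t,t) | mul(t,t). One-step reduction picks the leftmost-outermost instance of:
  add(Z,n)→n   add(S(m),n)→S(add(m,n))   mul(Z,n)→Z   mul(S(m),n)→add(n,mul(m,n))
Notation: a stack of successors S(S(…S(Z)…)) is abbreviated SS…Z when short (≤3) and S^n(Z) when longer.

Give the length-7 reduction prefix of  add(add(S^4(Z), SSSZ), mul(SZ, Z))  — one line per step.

  start: add(add(S^4(Z), SSSZ), mul(SZ, Z))
  [1] add(S(add(SSSZ, SSSZ)), mul(SZ, Z))
  [2] S(add(add(SSSZ, SSSZ), mul(SZ, Z)))
  [3] S(add(S(add(SSZ, SSSZ)), mul(SZ, Z)))
  [4] S(S(add(add(SSZ, SSSZ), mul(SZ, Z))))
  [5] S(S(add(S(add(SZ, SSSZ)), mul(SZ, Z))))
  [6] S(S(S(add(add(SZ, SSSZ), mul(SZ, Z)))))
  [7] S(S(S(add(S(add(Z, SSSZ)), mul(SZ, Z)))))

Answer: after 7 steps: S(S(S(add(S(add(Z, SSSZ)), mul(SZ, Z)))))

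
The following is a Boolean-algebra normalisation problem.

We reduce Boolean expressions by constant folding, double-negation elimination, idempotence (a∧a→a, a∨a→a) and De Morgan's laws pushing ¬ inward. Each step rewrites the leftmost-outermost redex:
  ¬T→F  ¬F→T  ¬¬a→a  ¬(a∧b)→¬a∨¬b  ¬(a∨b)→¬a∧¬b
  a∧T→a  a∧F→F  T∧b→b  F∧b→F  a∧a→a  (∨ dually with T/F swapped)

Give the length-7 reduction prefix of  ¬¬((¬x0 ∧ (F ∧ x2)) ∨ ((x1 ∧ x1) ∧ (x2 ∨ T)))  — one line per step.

Answer: after 7 steps: x1

Reduction:
  start: ¬¬((¬x0 ∧ (F ∧ x2)) ∨ ((x1 ∧ x1) ∧ (x2 ∨ T)))
  step 1: (¬x0 ∧ (F ∧ x2)) ∨ ((x1 ∧ x1) ∧ (x2 ∨ T))
  step 2: (¬x0 ∧ F) ∨ ((x1 ∧ x1) ∧ (x2 ∨ T))
  step 3: F ∨ ((x1 ∧ x1) ∧ (x2 ∨ T))
  step 4: (x1 ∧ x1) ∧ (x2 ∨ T)
  step 5: x1 ∧ (x2 ∨ T)
  step 6: x1 ∧ T
  step 7: x1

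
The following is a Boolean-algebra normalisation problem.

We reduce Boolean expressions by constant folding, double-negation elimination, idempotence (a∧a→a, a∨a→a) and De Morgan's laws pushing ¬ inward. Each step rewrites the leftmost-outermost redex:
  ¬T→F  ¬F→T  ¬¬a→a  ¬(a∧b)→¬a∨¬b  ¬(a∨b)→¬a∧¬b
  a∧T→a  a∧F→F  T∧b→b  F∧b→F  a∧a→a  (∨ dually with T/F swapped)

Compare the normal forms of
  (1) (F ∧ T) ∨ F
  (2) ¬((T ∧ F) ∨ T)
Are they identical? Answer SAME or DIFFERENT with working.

Term A:
  start: (F ∧ T) ∨ F
  step 1: F ∧ T
  step 2: F

Term B:
  start: ¬((T ∧ F) ∨ T)
  step 1: ¬(T ∧ F) ∧ ¬T
  step 2: (¬T ∨ ¬F) ∧ ¬T
  step 3: (F ∨ ¬F) ∧ ¬T
  step 4: ¬F ∧ ¬T
  step 5: T ∧ ¬T
  step 6: ¬T
  step 7: F

Answer: SAME — A ⇓ F, B ⇓ F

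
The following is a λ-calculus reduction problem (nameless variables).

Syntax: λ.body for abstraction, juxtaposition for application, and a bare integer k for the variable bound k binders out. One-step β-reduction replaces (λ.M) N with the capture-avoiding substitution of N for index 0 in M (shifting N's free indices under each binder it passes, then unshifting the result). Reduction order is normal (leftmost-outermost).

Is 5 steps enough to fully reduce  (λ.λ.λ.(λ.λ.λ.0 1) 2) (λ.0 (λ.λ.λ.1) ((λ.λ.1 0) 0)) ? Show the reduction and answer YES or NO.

  start: (λ.λ.λ.(λ.λ.λ.0 1) 2) (λ.0 (λ.λ.λ.1) ((λ.λ.1 0) 0))
  step 1: λ.λ.(λ.λ.λ.0 1) (λ.0 (λ.λ.λ.1) ((λ.λ.1 0) 0))
  step 2: λ.λ.λ.λ.0 1

Answer: YES — reaches normal form λ.λ.λ.λ.0 1 in 2 ≤ 5 steps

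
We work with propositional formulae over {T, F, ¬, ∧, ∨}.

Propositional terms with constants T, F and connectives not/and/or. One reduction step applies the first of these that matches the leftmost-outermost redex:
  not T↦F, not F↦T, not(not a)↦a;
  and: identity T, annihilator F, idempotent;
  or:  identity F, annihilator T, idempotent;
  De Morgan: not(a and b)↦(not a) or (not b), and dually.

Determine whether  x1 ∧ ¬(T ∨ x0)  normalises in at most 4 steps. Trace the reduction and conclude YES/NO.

Answer: YES — reaches normal form F in 4 ≤ 4 steps

Reduction:
  start: x1 ∧ ¬(T ∨ x0)
  →1  x1 ∧ (¬T ∧ ¬x0)
  →2  x1 ∧ (F ∧ ¬x0)
  →3  x1 ∧ F
  →4  F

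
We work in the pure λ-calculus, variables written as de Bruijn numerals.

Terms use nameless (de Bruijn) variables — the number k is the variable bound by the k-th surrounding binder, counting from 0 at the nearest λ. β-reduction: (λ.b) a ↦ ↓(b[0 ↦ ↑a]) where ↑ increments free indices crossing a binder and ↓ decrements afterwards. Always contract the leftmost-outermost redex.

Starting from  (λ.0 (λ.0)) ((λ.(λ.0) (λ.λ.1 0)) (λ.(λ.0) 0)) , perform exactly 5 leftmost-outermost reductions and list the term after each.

  start: (λ.0 (λ.0)) ((λ.(λ.0) (λ.λ.1 0)) (λ.(λ.0) 0))
  [1] (λ.(λ.0) (λ.λ.1 0)) (λ.(λ.0) 0) (λ.0)
  [2] (λ.0) (λ.λ.1 0) (λ.0)
  [3] (λ.λ.1 0) (λ.0)
  [4] λ.(λ.0) 0
  [5] λ.0

Answer: after 5 steps: λ.0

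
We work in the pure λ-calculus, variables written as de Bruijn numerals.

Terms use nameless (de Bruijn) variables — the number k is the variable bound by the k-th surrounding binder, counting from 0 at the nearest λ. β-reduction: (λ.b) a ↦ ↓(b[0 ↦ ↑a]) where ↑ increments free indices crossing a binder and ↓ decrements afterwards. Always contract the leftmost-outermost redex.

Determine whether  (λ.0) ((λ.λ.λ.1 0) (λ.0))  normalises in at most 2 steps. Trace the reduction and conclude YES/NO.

  start: (λ.0) ((λ.λ.λ.1 0) (λ.0))
  step 1: (λ.λ.λ.1 0) (λ.0)
  step 2: λ.λ.1 0

Answer: YES — reaches normal form λ.λ.1 0 in 2 ≤ 2 steps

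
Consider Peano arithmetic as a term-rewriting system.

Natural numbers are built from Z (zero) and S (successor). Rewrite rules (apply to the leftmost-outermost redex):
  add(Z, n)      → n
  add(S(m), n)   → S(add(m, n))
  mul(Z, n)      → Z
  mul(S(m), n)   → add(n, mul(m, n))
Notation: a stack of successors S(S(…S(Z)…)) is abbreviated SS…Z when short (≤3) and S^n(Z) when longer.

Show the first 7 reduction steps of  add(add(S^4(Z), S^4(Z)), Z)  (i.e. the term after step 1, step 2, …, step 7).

Answer: after 7 steps: S(S(S(add(S(add(Z, S^4(Z))), Z))))

Working:
  start: add(add(S^4(Z), S^4(Z)), Z)
  step 1: add(S(add(SSSZ, S^4(Z))), Z)
  step 2: S(add(add(SSSZ, S^4(Z)), Z))
  step 3: S(add(S(add(SSZ, S^4(Z))), Z))
  step 4: S(S(add(add(SSZ, S^4(Z)), Z)))
  step 5: S(S(add(S(add(SZ, S^4(Z))), Z)))
  step 6: S(S(S(add(add(SZ, S^4(Z)), Z))))
  step 7: S(S(S(add(S(add(Z, S^4(Z))), Z))))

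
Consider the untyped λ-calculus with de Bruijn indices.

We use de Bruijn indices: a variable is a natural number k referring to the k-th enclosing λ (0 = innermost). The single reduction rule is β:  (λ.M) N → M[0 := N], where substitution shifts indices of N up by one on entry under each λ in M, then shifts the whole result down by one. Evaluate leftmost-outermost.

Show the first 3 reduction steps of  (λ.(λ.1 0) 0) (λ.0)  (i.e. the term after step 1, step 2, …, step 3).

Answer: after 3 steps: λ.0

Working:
  start: (λ.(λ.1 0) 0) (λ.0)
  [1] (λ.(λ.0) 0) (λ.0)
  [2] (λ.0) (λ.0)
  [3] λ.0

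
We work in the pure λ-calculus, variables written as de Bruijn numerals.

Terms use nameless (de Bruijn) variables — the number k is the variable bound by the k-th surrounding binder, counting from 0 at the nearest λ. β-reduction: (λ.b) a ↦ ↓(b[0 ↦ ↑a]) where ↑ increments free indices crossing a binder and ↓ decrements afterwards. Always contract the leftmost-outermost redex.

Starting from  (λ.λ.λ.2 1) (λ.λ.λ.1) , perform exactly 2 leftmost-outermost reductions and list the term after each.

Answer: after 2 steps: λ.λ.λ.λ.1

Working:
  start: (λ.λ.λ.2 1) (λ.λ.λ.1)
  step 1: λ.λ.(λ.λ.λ.1) 1
  step 2: λ.λ.λ.λ.1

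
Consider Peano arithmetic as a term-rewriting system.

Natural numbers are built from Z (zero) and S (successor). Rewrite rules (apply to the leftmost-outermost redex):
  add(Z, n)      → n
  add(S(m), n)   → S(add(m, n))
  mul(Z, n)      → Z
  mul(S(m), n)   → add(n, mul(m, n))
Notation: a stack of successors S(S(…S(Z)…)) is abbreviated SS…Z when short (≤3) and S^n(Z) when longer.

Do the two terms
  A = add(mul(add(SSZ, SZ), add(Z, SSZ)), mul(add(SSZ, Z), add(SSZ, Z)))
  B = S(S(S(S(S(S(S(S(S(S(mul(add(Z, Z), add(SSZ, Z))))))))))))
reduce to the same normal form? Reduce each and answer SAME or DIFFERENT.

Term A:
  start: add(mul(add(SSZ, SZ), add(Z, SSZ)), mul(add(SSZ, Z), add(SSZ, Z)))
  [1] add(mul(S(add(SZ, SZ)), add(Z, SSZ)), mul(add(SSZ, Z), add(SSZ, Z)))
  [2] add(add(add(Z, SSZ), mul(add(SZ, SZ), add(Z, SSZ))), mul(add(SSZ, Z), add(SSZ, Z)))
  [3] add(add(SSZ, mul(add(SZ, SZ), add(Z, SSZ))), mul(add(SSZ, Z), add(SSZ, Z)))
  [4] add(S(add(SZ, mul(add(SZ, SZ), add(Z, SSZ)))), mul(add(SSZ, Z), add(SSZ, Z)))
  [5] S(add(add(SZ, mul(add(SZ, SZ), add(Z, SSZ))), mul(add(SSZ, Z), add(SSZ, Z))))
  [6] S(add(S(add(Z, mul(add(SZ, SZ), add(Z, SSZ)))), mul(add(SSZ, Z), add(SSZ, Z))))
  [7] S(S(add(add(Z, mul(add(SZ, SZ), add(Z, SSZ))), mul(add(SSZ, Z), add(SSZ, Z)))))
  [8] S(S(add(mul(add(SZ, SZ), add(Z, SSZ)), mul(add(SSZ, Z), add(SSZ, Z)))))
  [9] S(S(add(mul(S(add(Z, SZ)), add(Z, SSZ)), mul(add(SSZ, Z), add(SSZ, Z)))))
  [10] S(S(add(add(add(Z, SSZ), mul(add(Z, SZ), add(Z, SSZ))), mul(add(SSZ, Z), add(SSZ, Z)))))
  [11] S(S(add(add(SSZ, mul(add(Z, SZ), add(Z, SSZ))), mul(add(SSZ, Z), add(SSZ, Z)))))
  [12] S(S(add(S(add(SZ, mul(add(Z, SZ), add(Z, SSZ)))), mul(add(SSZ, Z), add(SSZ, Z)))))
  [13] S(S(S(add(add(SZ, mul(add(Z, SZ), add(Z, SSZ))), mul(add(SSZ, Z), add(SSZ, Z))))))
  [14] S(S(S(add(S(add(Z, mul(add(Z, SZ), add(Z, SSZ)))), mul(add(SSZ, Z), add(SSZ, Z))))))
  [15] S(S(S(S(add(add(Z, mul(add(Z, SZ), add(Z, SSZ))), mul(add(SSZ, Z), add(SSZ, Z)))))))
  [16] S(S(S(S(add(mul(add(Z, SZ), add(Z, SSZ)), mul(add(SSZ, Z), add(SSZ, Z)))))))
  [17] S(S(S(S(add(mul(SZ, add(Z, SSZ)), mul(add(SSZ, Z), add(SSZ, Z)))))))
  [18] S(S(S(S(add(add(add(Z, SSZ), mul(Z, add(Z, SSZ))), mul(add(SSZ, Z), add(SSZ, Z)))))))
  [19] S(S(S(S(add(add(SSZ, mul(Z, add(Z, SSZ))), mul(add(SSZ, Z), add(SSZ, Z)))))))
  [20] S(S(S(S(add(S(add(SZ, mul(Z, add(Z, SSZ)))), mul(add(SSZ, Z), add(SSZ, Z)))))))
  [21] S(S(S(S(S(add(add(SZ, mul(Z, add(Z, SSZ))), mul(add(SSZ, Z), add(SSZ, Z))))))))
  [22] S(S(S(S(S(add(S(add(Z, mul(Z, add(Z, SSZ)))), mul(add(SSZ, Z), add(SSZ, Z))))))))
  [23] S(S(S(S(S(S(add(add(Z, mul(Z, add(Z, SSZ))), mul(add(SSZ, Z), add(SSZ, Z)))))))))
  [24] S(S(S(S(S(S(add(mul(Z, add(Z, SSZ)), mul(add(SSZ, Z), add(SSZ, Z)))))))))
  [25] S(S(S(S(S(S(add(Z, mul(add(SSZ, Z), add(SSZ, Z)))))))))
  [26] S(S(S(S(S(S(mul(add(SSZ, Z), add(SSZ, Z))))))))
  [27] S(S(S(S(S(S(mul(S(add(SZ, Z)), add(SSZ, Z))))))))
  [28] S(S(S(S(S(S(add(add(SSZ, Z), mul(add(SZ, Z), add(SSZ, Z)))))))))
  [29] S(S(S(S(S(S(add(S(add(SZ, Z)), mul(add(SZ, Z), add(SSZ, Z)))))))))
  [30] S(S(S(S(S(S(S(add(add(SZ, Z), mul(add(SZ, Z), add(SSZ, Z))))))))))
  [31] S(S(S(S(S(S(S(add(S(add(Z, Z)), mul(add(SZ, Z), add(SSZ, Z))))))))))
  [32] S(S(S(S(S(S(S(S(add(add(Z, Z), mul(add(SZ, Z), add(SSZ, Z)))))))))))
  [33] S(S(S(S(S(S(S(S(add(Z, mul(add(SZ, Z), add(SSZ, Z)))))))))))
  [34] S(S(S(S(S(S(S(S(mul(add(SZ, Z), add(SSZ, Z))))))))))
  [35] S(S(S(S(S(S(S(S(mul(S(add(Z, Z)), add(SSZ, Z))))))))))
  [36] S(S(S(S(S(S(S(S(add(add(SSZ, Z), mul(add(Z, Z), add(SSZ, Z)))))))))))
  [37] S(S(S(S(S(S(S(S(add(S(add(SZ, Z)), mul(add(Z, Z), add(SSZ, Z)))))))))))
  [38] S(S(S(S(S(S(S(S(S(add(add(SZ, Z), mul(add(Z, Z), add(SSZ, Z))))))))))))
  [39] S(S(S(S(S(S(S(S(S(add(S(add(Z, Z)), mul(add(Z, Z), add(SSZ, Z))))))))))))
  [40] S(S(S(S(S(S(S(S(S(S(add(add(Z, Z), mul(add(Z, Z), add(SSZ, Z)))))))))))))
  [41] S(S(S(S(S(S(S(S(S(S(add(Z, mul(add(Z, Z), add(SSZ, Z)))))))))))))
  [42] S(S(S(S(S(S(S(S(S(S(mul(add(Z, Z), add(SSZ, Z))))))))))))
  [43] S(S(S(S(S(S(S(S(S(S(mul(Z, add(SSZ, Z))))))))))))
  [44] S^10(Z)

Term B:
  start: S(S(S(S(S(S(S(S(S(S(mul(add(Z, Z), add(SSZ, Z))))))))))))
  [1] S(S(S(S(S(S(S(S(S(S(mul(Z, add(SSZ, Z))))))))))))
  [2] S^10(Z)

Answer: SAME — A ⇓ S^10(Z), B ⇓ S^10(Z)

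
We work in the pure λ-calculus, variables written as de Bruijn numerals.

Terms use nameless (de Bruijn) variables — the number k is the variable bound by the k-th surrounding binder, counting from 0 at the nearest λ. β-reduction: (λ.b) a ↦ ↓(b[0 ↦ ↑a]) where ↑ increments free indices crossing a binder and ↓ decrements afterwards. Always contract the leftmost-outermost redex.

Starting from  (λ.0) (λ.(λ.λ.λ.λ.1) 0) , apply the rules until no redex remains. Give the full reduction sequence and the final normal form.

Answer: normal form = λ.λ.λ.λ.1  (in 2 steps)

Working:
  start: (λ.0) (λ.(λ.λ.λ.λ.1) 0)
  →1  λ.(λ.λ.λ.λ.1) 0
  →2  λ.λ.λ.λ.1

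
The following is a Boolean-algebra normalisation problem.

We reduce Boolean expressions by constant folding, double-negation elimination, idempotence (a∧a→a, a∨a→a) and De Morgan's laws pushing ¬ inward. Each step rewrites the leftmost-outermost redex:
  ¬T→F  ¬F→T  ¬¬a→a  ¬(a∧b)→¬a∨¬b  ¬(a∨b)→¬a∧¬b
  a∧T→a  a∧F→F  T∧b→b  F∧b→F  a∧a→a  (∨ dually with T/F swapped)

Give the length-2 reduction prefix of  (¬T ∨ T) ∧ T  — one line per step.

  start: (¬T ∨ T) ∧ T
  [1] ¬T ∨ T
  [2] T

Answer: after 2 steps: T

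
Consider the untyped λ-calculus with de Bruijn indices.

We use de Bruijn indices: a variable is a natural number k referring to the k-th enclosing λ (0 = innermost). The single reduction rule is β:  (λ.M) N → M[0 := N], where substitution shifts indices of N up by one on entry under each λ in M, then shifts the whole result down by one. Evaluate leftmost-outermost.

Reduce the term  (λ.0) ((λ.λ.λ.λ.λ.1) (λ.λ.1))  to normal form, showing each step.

  start: (λ.0) ((λ.λ.λ.λ.λ.1) (λ.λ.1))
  →1  (λ.λ.λ.λ.λ.1) (λ.λ.1)
  →2  λ.λ.λ.λ.1

Answer: normal form = λ.λ.λ.λ.1  (in 2 steps)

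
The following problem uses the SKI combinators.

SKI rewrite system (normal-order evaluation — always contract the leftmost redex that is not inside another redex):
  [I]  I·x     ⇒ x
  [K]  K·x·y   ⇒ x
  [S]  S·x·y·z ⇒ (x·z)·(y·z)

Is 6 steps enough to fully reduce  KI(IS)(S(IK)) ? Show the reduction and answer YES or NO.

  start: KI(IS)(S(IK))
  step 1: I(S(IK))
  step 2: S(IK)
  step 3: SK

Answer: YES — reaches normal form SK in 3 ≤ 6 steps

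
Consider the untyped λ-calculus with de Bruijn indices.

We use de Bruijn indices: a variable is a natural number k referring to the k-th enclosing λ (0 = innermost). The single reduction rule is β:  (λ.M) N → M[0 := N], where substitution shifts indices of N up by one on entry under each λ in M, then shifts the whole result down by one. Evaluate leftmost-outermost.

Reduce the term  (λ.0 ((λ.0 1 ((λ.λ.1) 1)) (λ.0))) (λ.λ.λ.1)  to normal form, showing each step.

Answer: normal form = λ.λ.1  (in 2 steps)

Reduction:
  start: (λ.0 ((λ.0 1 ((λ.λ.1) 1)) (λ.0))) (λ.λ.λ.1)
  →1  (λ.λ.λ.1) ((λ.0 (λ.λ.λ.1) ((λ.λ.1) (λ.λ.λ.1))) (λ.0))
  →2  λ.λ.1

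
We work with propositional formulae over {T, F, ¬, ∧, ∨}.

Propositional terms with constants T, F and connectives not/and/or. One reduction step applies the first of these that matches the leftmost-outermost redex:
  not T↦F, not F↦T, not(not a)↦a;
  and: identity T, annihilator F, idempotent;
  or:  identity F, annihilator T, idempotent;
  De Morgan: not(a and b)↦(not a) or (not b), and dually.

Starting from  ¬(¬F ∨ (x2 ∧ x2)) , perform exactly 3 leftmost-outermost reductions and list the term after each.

Answer: after 3 steps: F

Derivation:
  start: ¬(¬F ∨ (x2 ∧ x2))
  →1  ¬¬F ∧ ¬(x2 ∧ x2)
  →2  F ∧ ¬(x2 ∧ x2)
  →3  F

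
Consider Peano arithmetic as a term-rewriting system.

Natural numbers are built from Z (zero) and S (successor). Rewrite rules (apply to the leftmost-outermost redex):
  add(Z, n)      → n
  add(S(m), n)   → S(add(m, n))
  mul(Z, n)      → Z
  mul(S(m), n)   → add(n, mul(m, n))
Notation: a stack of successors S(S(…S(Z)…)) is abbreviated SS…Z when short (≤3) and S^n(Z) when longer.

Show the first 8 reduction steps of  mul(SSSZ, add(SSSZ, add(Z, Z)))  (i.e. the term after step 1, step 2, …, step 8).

  start: mul(SSSZ, add(SSSZ, add(Z, Z)))
  [1] add(add(SSSZ, add(Z, Z)), mul(SSZ, add(SSSZ, add(Z, Z))))
  [2] add(S(add(SSZ, add(Z, Z))), mul(SSZ, add(SSSZ, add(Z, Z))))
  [3] S(add(add(SSZ, add(Z, Z)), mul(SSZ, add(SSSZ, add(Z, Z)))))
  [4] S(add(S(add(SZ, add(Z, Z))), mul(SSZ, add(SSSZ, add(Z, Z)))))
  [5] S(S(add(add(SZ, add(Z, Z)), mul(SSZ, add(SSSZ, add(Z, Z))))))
  [6] S(S(add(S(add(Z, add(Z, Z))), mul(SSZ, add(SSSZ, add(Z, Z))))))
  [7] S(S(S(add(add(Z, add(Z, Z)), mul(SSZ, add(SSSZ, add(Z, Z)))))))
  [8] S(S(S(add(add(Z, Z), mul(SSZ, add(SSSZ, add(Z, Z)))))))

Answer: after 8 steps: S(S(S(add(add(Z, Z), mul(SSZ, add(SSSZ, add(Z, Z)))))))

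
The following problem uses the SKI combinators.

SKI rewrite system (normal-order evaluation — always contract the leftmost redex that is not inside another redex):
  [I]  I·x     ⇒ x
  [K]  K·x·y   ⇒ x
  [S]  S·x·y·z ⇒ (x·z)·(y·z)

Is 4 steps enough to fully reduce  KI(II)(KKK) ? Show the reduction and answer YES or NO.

Answer: YES — reaches normal form K in 3 ≤ 4 steps

Derivation:
  start: KI(II)(KKK)
  step 1: I(KKK)
  step 2: KKK
  step 3: K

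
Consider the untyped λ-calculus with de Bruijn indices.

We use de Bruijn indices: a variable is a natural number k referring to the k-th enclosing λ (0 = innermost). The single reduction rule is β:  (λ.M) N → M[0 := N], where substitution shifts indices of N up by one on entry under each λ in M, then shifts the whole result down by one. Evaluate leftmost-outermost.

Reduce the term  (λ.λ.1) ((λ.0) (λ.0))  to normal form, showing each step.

  start: (λ.λ.1) ((λ.0) (λ.0))
  →1  λ.(λ.0) (λ.0)
  →2  λ.λ.0

Answer: normal form = λ.λ.0  (in 2 steps)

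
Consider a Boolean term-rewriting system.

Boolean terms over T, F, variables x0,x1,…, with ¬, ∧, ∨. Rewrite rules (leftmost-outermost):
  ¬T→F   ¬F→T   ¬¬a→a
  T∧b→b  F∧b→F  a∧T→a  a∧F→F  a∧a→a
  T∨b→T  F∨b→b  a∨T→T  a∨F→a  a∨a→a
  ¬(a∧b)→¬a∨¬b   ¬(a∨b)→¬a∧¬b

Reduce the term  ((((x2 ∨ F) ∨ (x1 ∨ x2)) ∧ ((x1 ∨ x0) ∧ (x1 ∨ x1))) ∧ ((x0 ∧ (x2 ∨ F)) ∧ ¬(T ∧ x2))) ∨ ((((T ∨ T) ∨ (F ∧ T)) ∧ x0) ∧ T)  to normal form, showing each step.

Answer: normal form = (((x2 ∨ (x1 ∨ x2)) ∧ ((x1 ∨ x0) ∧ x1)) ∧ ((x0 ∧ x2) ∧ ¬x2)) ∨ x0  (in 10 steps)

Derivation:
  start: ((((x2 ∨ F) ∨ (x1 ∨ x2)) ∧ ((x1 ∨ x0) ∧ (x1 ∨ x1))) ∧ ((x0 ∧ (x2 ∨ F)) ∧ ¬(T ∧ x2))) ∨ ((((T ∨ T) ∨ (F ∧ T)) ∧ x0) ∧ T)
  →1  (((x2 ∨ (x1 ∨ x2)) ∧ ((x1 ∨ x0) ∧ (x1 ∨ x1))) ∧ ((x0 ∧ (x2 ∨ F)) ∧ ¬(T ∧ x2))) ∨ ((((T ∨ T) ∨ (F ∧ T)) ∧ x0) ∧ T)
  →2  (((x2 ∨ (x1 ∨ x2)) ∧ ((x1 ∨ x0) ∧ x1)) ∧ ((x0 ∧ (x2 ∨ F)) ∧ ¬(T ∧ x2))) ∨ ((((T ∨ T) ∨ (F ∧ T)) ∧ x0) ∧ T)
  →3  (((x2 ∨ (x1 ∨ x2)) ∧ ((x1 ∨ x0) ∧ x1)) ∧ ((x0 ∧ x2) ∧ ¬(T ∧ x2))) ∨ ((((T ∨ T) ∨ (F ∧ T)) ∧ x0) ∧ T)
  →4  (((x2 ∨ (x1 ∨ x2)) ∧ ((x1 ∨ x0) ∧ x1)) ∧ ((x0 ∧ x2) ∧ (¬T ∨ ¬x2))) ∨ ((((T ∨ T) ∨ (F ∧ T)) ∧ x0) ∧ T)
  →5  (((x2 ∨ (x1 ∨ x2)) ∧ ((x1 ∨ x0) ∧ x1)) ∧ ((x0 ∧ x2) ∧ (F ∨ ¬x2))) ∨ ((((T ∨ T) ∨ (F ∧ T)) ∧ x0) ∧ T)
  →6  (((x2 ∨ (x1 ∨ x2)) ∧ ((x1 ∨ x0) ∧ x1)) ∧ ((x0 ∧ x2) ∧ ¬x2)) ∨ ((((T ∨ T) ∨ (F ∧ T)) ∧ x0) ∧ T)
  →7  (((x2 ∨ (x1 ∨ x2)) ∧ ((x1 ∨ x0) ∧ x1)) ∧ ((x0 ∧ x2) ∧ ¬x2)) ∨ (((T ∨ T) ∨ (F ∧ T)) ∧ x0)
  →8  (((x2 ∨ (x1 ∨ x2)) ∧ ((x1 ∨ x0) ∧ x1)) ∧ ((x0 ∧ x2) ∧ ¬x2)) ∨ ((T ∨ (F ∧ T)) ∧ x0)
  →9  (((x2 ∨ (x1 ∨ x2)) ∧ ((x1 ∨ x0) ∧ x1)) ∧ ((x0 ∧ x2) ∧ ¬x2)) ∨ (T ∧ x0)
  →10  (((x2 ∨ (x1 ∨ x2)) ∧ ((x1 ∨ x0) ∧ x1)) ∧ ((x0 ∧ x2) ∧ ¬x2)) ∨ x0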